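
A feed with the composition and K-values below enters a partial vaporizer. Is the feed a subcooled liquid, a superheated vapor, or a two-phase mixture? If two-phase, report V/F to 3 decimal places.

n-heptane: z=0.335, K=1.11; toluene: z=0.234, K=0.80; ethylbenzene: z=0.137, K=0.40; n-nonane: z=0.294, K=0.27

ΣzᵢKᵢ = 0.693; Σzᵢ/Kᵢ = 2.026.
Since ΣzᵢKᵢ < 1 the mixture is below its bubble point — single liquid phase.

subcooled liquid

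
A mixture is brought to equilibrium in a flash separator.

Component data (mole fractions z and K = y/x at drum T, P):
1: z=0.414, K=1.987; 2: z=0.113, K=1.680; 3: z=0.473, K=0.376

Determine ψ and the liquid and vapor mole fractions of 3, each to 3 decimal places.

Rachford–Rice: g(ψ) = Σ zᵢ(Kᵢ−1)/(1+ψ(Kᵢ−1)) = 0.
g(0) = ΣzᵢKᵢ − 1 = 0.190 and g(1) = 1 − Σzᵢ/Kᵢ = -0.534, so a root lies in (0, 1).
Newton–Raphson from ψ = 0.59:
  ψ = 0.590: g = -0.1541, g' = -0.649 → ψ = 0.353
  ψ = 0.353: g = -0.0133, g' = -0.559 → ψ = 0.329
Converged at ψ = 0.329.
Compositions from xᵢ = zᵢ/(1+ψ(Kᵢ−1)), yᵢ = Kᵢxᵢ:
  1: x = 0.313, y = 0.621
  2: x = 0.092, y = 0.155
  3: x = 0.595, y = 0.224

ψ = 0.329, x_3 = 0.595, y_3 = 0.224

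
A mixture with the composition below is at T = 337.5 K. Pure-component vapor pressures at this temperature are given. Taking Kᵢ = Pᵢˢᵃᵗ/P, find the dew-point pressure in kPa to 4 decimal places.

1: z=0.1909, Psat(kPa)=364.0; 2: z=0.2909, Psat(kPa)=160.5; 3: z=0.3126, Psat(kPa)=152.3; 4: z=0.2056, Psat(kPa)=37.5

At the dew point ψ → 1, so Σzᵢ/Kᵢ = 1 with Kᵢ = Pᵢˢᵃᵗ/P ⇒ 1/P = Σzᵢ/Pᵢˢᵃᵗ.
1/P = 0.1909/364.0 + 0.2909/160.5 + 0.3126/152.3 + 0.2056/37.5 = 0.0098721 ⇒ P = 101.2955 kPa

Pdew = 101.2955 kPa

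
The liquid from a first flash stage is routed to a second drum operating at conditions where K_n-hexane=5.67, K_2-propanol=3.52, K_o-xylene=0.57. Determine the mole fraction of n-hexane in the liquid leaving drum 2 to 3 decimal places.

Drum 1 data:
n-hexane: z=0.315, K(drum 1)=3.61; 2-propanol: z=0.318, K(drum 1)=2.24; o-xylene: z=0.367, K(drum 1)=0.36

Drum 1:
Rachford–Rice: g(ψ₁) = Σ zᵢ(Kᵢ−1)/(1+ψ₁(Kᵢ−1)) = 0.
g(0) = ΣzᵢKᵢ − 1 = 0.982 and g(1) = 1 − Σzᵢ/Kᵢ = -0.249, so a root lies in (0, 1).
Newton–Raphson from ψ₁ = 0.62:
  ψ₁ = 0.620: g = 0.1476, g' = -0.882 → ψ₁ = 0.787
  ψ₁ = 0.787: g = -0.0047, g' = -0.966 → ψ₁ = 0.782
Converged at ψ₁ = 0.782.
Drum-1 compositions:
  n-hexane: x = 0.104, y = 0.374
  2-propanol: x = 0.161, y = 0.362
  o-xylene: x = 0.735, y = 0.265
Drum-2 feed = drum-1 liquid: z₂ = (0.1036, 0.1614, 0.7350).
Drum 2:
Material balance + equilibrium reduce to Σ zᵢ(Kᵢ−1)/(1+ψ₂(Kᵢ−1)) = 0.
Feasibility: ΣzᵢKᵢ = 1.574, Σzᵢ/Kᵢ = 1.354 — both > 1, two phases present.
Newton iteration, ψ₂⁰ = 0.47:
  ψ₂ = 0.470: g = -0.0585, g' = -0.650 → ψ₂ = 0.380
  ψ₂ = 0.380: g = 0.0044, g' = -0.755 → ψ₂ = 0.386
Converged at ψ₂ = 0.386.
  n-hexane: x = 0.037, y = 0.210
  2-propanol: x = 0.082, y = 0.288
  o-xylene: x = 0.881, y = 0.502

x_n-hexane (drum 2) = 0.037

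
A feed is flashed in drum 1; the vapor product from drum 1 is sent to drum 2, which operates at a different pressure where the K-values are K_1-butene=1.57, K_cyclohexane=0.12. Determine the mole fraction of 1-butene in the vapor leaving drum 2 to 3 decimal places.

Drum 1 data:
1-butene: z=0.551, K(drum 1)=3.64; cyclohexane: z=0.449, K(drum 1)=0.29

Drum 1:
Rachford–Rice: g(ψ₁) = Σ zᵢ(Kᵢ−1)/(1+ψ₁(Kᵢ−1)) = 0.
g(0) = ΣzᵢKᵢ − 1 = 1.136 and g(1) = 1 − Σzᵢ/Kᵢ = -0.700, so a root lies in (0, 1).
Binary case is linear: z₁(K₁−1)(1+ψ₁(K₂−1)) + z₂(K₂−1)(1+ψ₁(K₁−1)) = 0
⇒ ψ₁ = [z₁(K₁−1)+z₂(K₂−1)] / [−(K₁−1)(K₂−1)] = 1.1359/1.8744 = 0.606
Drum-1 compositions:
  1-butene: x = 0.212, y = 0.771
  cyclohexane: x = 0.788, y = 0.229
Drum-2 feed = drum-1 vapor: z₂ = (0.7715, 0.2285).
Drum 2:
Let ψ₂ = V/F and solve Σ zᵢ(Kᵢ−1)/(1+ψ₂(Kᵢ−1)) = 0.
Feasibility: ΣzᵢKᵢ = 1.239, Σzᵢ/Kᵢ = 2.396 — both > 1, two phases present.
Binary case is linear: z₁(K₁−1)(1+ψ₂(K₂−1)) + z₂(K₂−1)(1+ψ₂(K₁−1)) = 0
⇒ ψ₂ = [z₁(K₁−1)+z₂(K₂−1)] / [−(K₁−1)(K₂−1)] = 0.2386/0.5016 = 0.476
  1-butene: x = 0.607, y = 0.953
  cyclohexane: x = 0.393, y = 0.047

y_1-butene (drum 2) = 0.953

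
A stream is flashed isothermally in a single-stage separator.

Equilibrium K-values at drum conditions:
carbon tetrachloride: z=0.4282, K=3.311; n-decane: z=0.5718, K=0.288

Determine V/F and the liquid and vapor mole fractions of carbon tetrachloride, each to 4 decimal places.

V/F = 0.3540, x_carbon tetrachloride = 0.2355, y_carbon tetrachloride = 0.7798

Material balance + equilibrium reduce to Σ zᵢ(Kᵢ−1)/(1+V/F(Kᵢ−1)) = 0.
Check two-phase: ΣzᵢKᵢ = 1.5824 > 1 and Σzᵢ/Kᵢ = 2.1147 > 1, so g(0) = 0.5824 > 0 and g(1) = -1.1147 < 0.
Binary case is linear: z₁(K₁−1)(1+V/F(K₂−1)) + z₂(K₂−1)(1+V/F(K₁−1)) = 0
⇒ V/F = [z₁(K₁−1)+z₂(K₂−1)] / [−(K₁−1)(K₂−1)] = 0.58245/1.64543 = 0.3540
Compositions from xᵢ = zᵢ/(1+V/F(Kᵢ−1)), yᵢ = Kᵢxᵢ:
  carbon tetrachloride: x = 0.2355, y = 0.7798
  n-decane: x = 0.7645, y = 0.2202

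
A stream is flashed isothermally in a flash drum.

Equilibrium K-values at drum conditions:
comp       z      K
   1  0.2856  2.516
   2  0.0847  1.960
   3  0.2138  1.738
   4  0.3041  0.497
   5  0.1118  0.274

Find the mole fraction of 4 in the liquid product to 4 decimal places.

Newton iteration, V/F⁰ = 0.5:
  V/F = 0.5000: g = 0.08470, g' = -0.5927 → V/F = 0.6429
  V/F = 0.6429: g = -0.00173, g' = -0.6270 → V/F = 0.6402
Converged at V/F = 0.6402.
Compositions from xᵢ = zᵢ/(1+V/F(Kᵢ−1)), yᵢ = Kᵢxᵢ:
  1: x = 0.1449, y = 0.3647
  2: x = 0.0525, y = 0.1028
  3: x = 0.1452, y = 0.2524
  4: x = 0.4485, y = 0.2229
  5: x = 0.2089, y = 0.0572

x_4 = 0.4485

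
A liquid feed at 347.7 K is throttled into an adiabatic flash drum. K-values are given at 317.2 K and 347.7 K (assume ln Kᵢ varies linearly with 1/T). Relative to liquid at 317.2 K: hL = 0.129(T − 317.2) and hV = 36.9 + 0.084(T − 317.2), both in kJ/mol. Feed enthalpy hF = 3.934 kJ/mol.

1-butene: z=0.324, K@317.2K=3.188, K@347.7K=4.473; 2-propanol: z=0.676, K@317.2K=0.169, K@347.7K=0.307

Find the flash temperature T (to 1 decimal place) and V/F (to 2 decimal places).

T = 319.7 K, V/F = 0.10

Adiabatic flash: solve Rachford–Rice at each trial T, then check hF = ψ·hV(T) + (1−ψ)·hL(T).
  T = 317.2 K: K = (3.188, 0.169), RR gives ψ = 0.081, H_out = 2.986 kJ/mol
  T = 347.7 K: K = (4.473, 0.307), RR gives ψ = 0.273, H_out = 13.630 kJ/mol
  T = 332.4 K: K = (3.804, 0.231), RR gives ψ = 0.180, H_out = 8.481 kJ/mol
  T = 324.8 K: K = (3.489, 0.198), RR gives ψ = 0.133, H_out = 5.825 kJ/mol
  T = 321.0 K: K = (3.337, 0.183), RR gives ψ = 0.107, H_out = 4.435 kJ/mol
  T = 319.1 K: K = (3.262, 0.176), RR gives ψ = 0.094, H_out = 3.719 kJ/mol
Linear interpolation between T = 319.1 (H_out = 3.719) and T = 321.0 (H_out = 4.435) on hF = 3.934 gives T ≈ 319.7 K, at which ψ = 0.10.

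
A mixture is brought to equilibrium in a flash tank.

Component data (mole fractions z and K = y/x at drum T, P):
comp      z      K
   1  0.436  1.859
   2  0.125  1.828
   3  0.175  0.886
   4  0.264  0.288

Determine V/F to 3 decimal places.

V/F = 0.541

Material balance + equilibrium reduce to Σ zᵢ(Kᵢ−1)/(1+V/F(Kᵢ−1)) = 0.
g(0) = ΣzᵢKᵢ − 1 = 0.270 and g(1) = 1 − Σzᵢ/Kᵢ = -0.417, so a root lies in (0, 1).
Iterate (Newton) starting at V/F = 0.5:
  V/F = 0.500: g = 0.0222, g' = -0.526 → V/F = 0.542
  V/F = 0.542: g = -0.0005, g' = -0.548 → V/F = 0.541
Converged at V/F = 0.541.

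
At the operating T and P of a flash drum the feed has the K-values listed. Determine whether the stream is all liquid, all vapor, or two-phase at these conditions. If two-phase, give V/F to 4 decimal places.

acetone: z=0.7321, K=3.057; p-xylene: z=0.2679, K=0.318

ΣzᵢKᵢ = 2.3232; Σzᵢ/Kᵢ = 1.0819.
Both exceed 1, so a two-phase solution exists.
Rachford–Rice: g(ψ) = Σ zᵢ(Kᵢ−1)/(1+ψ(Kᵢ−1)) = 0.
Binary case is linear: z₁(K₁−1)(1+ψ(K₂−1)) + z₂(K₂−1)(1+ψ(K₁−1)) = 0
⇒ ψ = [z₁(K₁−1)+z₂(K₂−1)] / [−(K₁−1)(K₂−1)] = 1.32322/1.40287 = 0.9432

two-phase, V/F = 0.9432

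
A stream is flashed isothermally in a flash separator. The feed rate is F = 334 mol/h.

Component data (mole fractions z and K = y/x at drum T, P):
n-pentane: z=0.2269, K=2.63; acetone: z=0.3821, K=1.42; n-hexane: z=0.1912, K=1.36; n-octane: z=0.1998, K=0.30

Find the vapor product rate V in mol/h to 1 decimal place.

V = 275.1 mol/h

Let ψ = V/F and solve Σ zᵢ(Kᵢ−1)/(1+ψ(Kᵢ−1)) = 0.
Feasibility: ΣzᵢKᵢ = 1.4593, Σzᵢ/Kᵢ = 1.1619 — both > 1, two phases present.
Iterate (Newton) starting at ψ = 0.5:
  ψ = 0.5000: g = 0.17957, g' = -0.4786 → ψ = 0.8752
  ψ = 0.8752: g = -0.03897, g' = -0.8053 → ψ = 0.8268
  ψ = 0.8268: g = -0.00234, g' = -0.7130 → ψ = 0.8235
Converged at ψ = 0.8235.
Then V = ψ·F = 0.8235·334 = 275.1 mol/h and L = F − V = 58.9 mol/h.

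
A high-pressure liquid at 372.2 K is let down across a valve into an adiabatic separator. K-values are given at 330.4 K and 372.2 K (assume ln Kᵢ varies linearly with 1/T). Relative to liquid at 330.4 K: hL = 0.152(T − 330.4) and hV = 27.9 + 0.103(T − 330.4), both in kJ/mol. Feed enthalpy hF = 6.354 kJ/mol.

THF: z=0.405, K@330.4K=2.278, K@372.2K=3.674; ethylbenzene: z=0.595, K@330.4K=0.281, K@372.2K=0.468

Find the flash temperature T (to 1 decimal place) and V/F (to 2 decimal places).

T = 337.7 K, V/F = 0.19

Adiabatic flash: solve Rachford–Rice at each trial T, then check hF = ψ·hV(T) + (1−ψ)·hL(T).
  T = 330.4 K: K = (2.278, 0.281), RR gives ψ = 0.098, H_out = 2.726 kJ/mol
  T = 372.2 K: K = (3.674, 0.468), RR gives ψ = 0.539, H_out = 20.282 kJ/mol
  T = 351.3 K: K = (2.934, 0.368), RR gives ψ = 0.333, H_out = 12.138 kJ/mol
  T = 340.9 K: K = (2.597, 0.323), RR gives ψ = 0.226, H_out = 7.781 kJ/mol
  T = 335.6 K: K = (2.433, 0.301), RR gives ψ = 0.165, H_out = 5.343 kJ/mol
  T = 338.2 K: K = (2.513, 0.312), RR gives ψ = 0.195, H_out = 6.563 kJ/mol
  T = 336.9 K: K = (2.473, 0.307), RR gives ψ = 0.180, H_out = 5.959 kJ/mol
  T = 337.5 K: K = (2.491, 0.309), RR gives ψ = 0.187, H_out = 6.240 kJ/mol
Linear interpolation between T = 337.5 (H_out = 6.240) and T = 338.2 (H_out = 6.563) on hF = 6.354 gives T ≈ 337.7 K, at which ψ = 0.19.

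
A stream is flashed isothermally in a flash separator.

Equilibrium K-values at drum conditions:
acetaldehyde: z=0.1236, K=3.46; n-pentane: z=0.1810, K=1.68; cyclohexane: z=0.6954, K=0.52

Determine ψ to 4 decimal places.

ψ = 0.1120

Newton iteration, ψ⁰ = 0.4:
  ψ = 0.4000: g = -0.16309, g' = -0.4872 → ψ = 0.0652
  ψ = 0.0652: g = 0.03529, g' = -0.8029 → ψ = 0.1092
  ψ = 0.1092: g = 0.00201, g' = -0.7158 → ψ = 0.1120
Converged at ψ = 0.1120.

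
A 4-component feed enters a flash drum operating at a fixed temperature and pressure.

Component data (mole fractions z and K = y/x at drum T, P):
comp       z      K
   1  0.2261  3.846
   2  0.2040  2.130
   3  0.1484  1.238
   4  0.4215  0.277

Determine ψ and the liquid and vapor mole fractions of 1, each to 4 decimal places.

Material balance + equilibrium reduce to Σ zᵢ(Kᵢ−1)/(1+ψ(Kᵢ−1)) = 0.
Feasibility: ΣzᵢKᵢ = 1.6046, Σzᵢ/Kᵢ = 1.7961 — both > 1, two phases present.
Newton iteration, ψ⁰ = 0.68:
  ψ = 0.6800: g = -0.21949, g' = -1.1547 → ψ = 0.4899
  ψ = 0.4899: g = -0.02312, g' = -0.9624 → ψ = 0.4659
  ψ = 0.4659: g = -0.00006, g' = -0.9581 → ψ = 0.4658
Converged at ψ = 0.4658.
Compositions from xᵢ = zᵢ/(1+ψ(Kᵢ−1)), yᵢ = Kᵢxᵢ:
  1: x = 0.0972, y = 0.3739
  2: x = 0.1336, y = 0.2847
  3: x = 0.1336, y = 0.1654
  4: x = 0.6355, y = 0.1760

ψ = 0.4658, x_1 = 0.0972, y_1 = 0.3739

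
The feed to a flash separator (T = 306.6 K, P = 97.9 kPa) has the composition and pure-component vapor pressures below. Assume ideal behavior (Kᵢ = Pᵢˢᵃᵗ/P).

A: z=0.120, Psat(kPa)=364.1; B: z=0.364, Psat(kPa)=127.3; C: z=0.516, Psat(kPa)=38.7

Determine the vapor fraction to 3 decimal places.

Raoult's law: Kᵢ = Pᵢˢᵃᵗ/P = Pᵢˢᵃᵗ/97.9.
  K_A = 364.1/97.9 = 3.71910, K_B = 127.3/97.9 = 1.30031, K_C = 38.7/97.9 = 0.39530
Rachford–Rice: g(ψ) = Σ zᵢ(Kᵢ−1)/(1+ψ(Kᵢ−1)) = 0.
Feasibility: ΣzᵢKᵢ = 1.124, Σzᵢ/Kᵢ = 1.618 — both > 1, two phases present.
Iterate (Newton) starting at ψ = 0.45:
  ψ = 0.450: g = -0.1856, g' = -0.561 → ψ = 0.119
  ψ = 0.119: g = 0.0157, g' = -0.756 → ψ = 0.140
Converged at ψ = 0.140.

ψ = 0.140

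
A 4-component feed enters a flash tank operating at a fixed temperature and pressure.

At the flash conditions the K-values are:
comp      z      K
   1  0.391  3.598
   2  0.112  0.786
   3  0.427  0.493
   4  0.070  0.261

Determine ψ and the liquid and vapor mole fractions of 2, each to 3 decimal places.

ψ = 0.555, x_2 = 0.127, y_2 = 0.100

Let ψ = V/F and solve Σ zᵢ(Kᵢ−1)/(1+ψ(Kᵢ−1)) = 0.
Check two-phase: ΣzᵢKᵢ = 1.724 > 1 and Σzᵢ/Kᵢ = 1.385 > 1, so g(0) = 0.724 > 0 and g(1) = -0.385 < 0.
Iterate (Newton) starting at ψ = 0.57:
  ψ = 0.570: g = -0.0117, g' = -0.767 → ψ = 0.555
Converged at ψ = 0.555.
Compositions from xᵢ = zᵢ/(1+ψ(Kᵢ−1)), yᵢ = Kᵢxᵢ:
  1: x = 0.160, y = 0.576
  2: x = 0.127, y = 0.100
  3: x = 0.594, y = 0.293
  4: x = 0.119, y = 0.031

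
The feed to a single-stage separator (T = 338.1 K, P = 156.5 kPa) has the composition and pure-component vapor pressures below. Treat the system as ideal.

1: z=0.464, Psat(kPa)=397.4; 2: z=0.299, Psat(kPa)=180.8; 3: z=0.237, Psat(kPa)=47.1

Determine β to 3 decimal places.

β = 0.782

Raoult's law: Kᵢ = Pᵢˢᵃᵗ/P = Pᵢˢᵃᵗ/156.5.
  K_1 = 397.4/156.5 = 2.53930, K_2 = 180.8/156.5 = 1.15527, K_3 = 47.1/156.5 = 0.30096
Rachford–Rice: g(β) = Σ zᵢ(Kᵢ−1)/(1+β(Kᵢ−1)) = 0.
Check two-phase: ΣzᵢKᵢ = 1.595 > 1 and Σzᵢ/Kᵢ = 1.229 > 1, so g(0) = 0.595 > 0 and g(1) = -0.229 < 0.
Newton iteration, β⁰ = 0.5:
  β = 0.500: g = 0.1920, g' = -0.631 → β = 0.804
  β = 0.804: g = -0.0180, g' = -0.829 → β = 0.783
  β = 0.783: g = -0.0004, g' = -0.796 → β = 0.782
Converged at β = 0.782.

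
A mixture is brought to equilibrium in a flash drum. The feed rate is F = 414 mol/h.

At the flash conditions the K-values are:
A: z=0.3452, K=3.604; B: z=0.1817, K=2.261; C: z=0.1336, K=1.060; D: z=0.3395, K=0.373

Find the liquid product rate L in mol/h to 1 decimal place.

Rachford–Rice: g(V/F) = Σ zᵢ(Kᵢ−1)/(1+V/F(Kᵢ−1)) = 0.
g(0) = ΣzᵢKᵢ − 1 = 0.9232 and g(1) = 1 − Σzᵢ/Kᵢ = -0.2124, so a root lies in (0, 1).
Newton–Raphson from V/F = 0.46:
  V/F = 0.4600: g = 0.26266, g' = -0.8643 → V/F = 0.7639
  V/F = 0.7639: g = 0.01656, g' = -0.8290 → V/F = 0.7839
  V/F = 0.7839: g = -0.00013, g' = -0.8427 → V/F = 0.7837
Converged at V/F = 0.7837.
Then V = V/F·F = 0.7837·414 = 324.4 mol/h and L = F − V = 89.6 mol/h.

L = 89.6 mol/h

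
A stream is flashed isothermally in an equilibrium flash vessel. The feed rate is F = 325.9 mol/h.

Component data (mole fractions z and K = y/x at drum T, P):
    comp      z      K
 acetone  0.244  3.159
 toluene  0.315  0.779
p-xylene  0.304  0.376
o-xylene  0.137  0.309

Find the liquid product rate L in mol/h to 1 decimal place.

Let β = V/F and solve Σ zᵢ(Kᵢ−1)/(1+β(Kᵢ−1)) = 0.
g(0) = ΣzᵢKᵢ − 1 = 0.173 and g(1) = 1 − Σzᵢ/Kᵢ = -0.733, so a root lies in (0, 1).
Newton–Raphson from β = 0.64:
  β = 0.640: g = -0.3455, g' = -0.760 → β = 0.185
  β = 0.185: g = -0.0194, g' = -0.834 → β = 0.162
  β = 0.162: g = 0.0004, g' = -0.870 → β = 0.163
Converged at β = 0.163.
Then V = β·F = 0.1625·325.9 = 53.0 mol/h and L = F − V = 272.9 mol/h.

L = 272.9 mol/h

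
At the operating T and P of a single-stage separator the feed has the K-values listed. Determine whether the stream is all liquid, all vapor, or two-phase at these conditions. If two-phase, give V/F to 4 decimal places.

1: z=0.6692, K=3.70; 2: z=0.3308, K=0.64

ΣzᵢKᵢ = 2.6878; Σzᵢ/Kᵢ = 0.6977.
Since Σzᵢ/Kᵢ < 1 the mixture is above its dew point — single vapor phase.

all vapor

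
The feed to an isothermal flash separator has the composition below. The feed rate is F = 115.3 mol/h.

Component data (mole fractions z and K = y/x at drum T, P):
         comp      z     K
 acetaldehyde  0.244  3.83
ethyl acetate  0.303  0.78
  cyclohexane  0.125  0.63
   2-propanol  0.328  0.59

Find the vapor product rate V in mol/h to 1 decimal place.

Rachford–Rice: g(ψ) = Σ zᵢ(Kᵢ−1)/(1+ψ(Kᵢ−1)) = 0.
Check two-phase: ΣzᵢKᵢ = 1.443 > 1 and Σzᵢ/Kᵢ = 1.207 > 1, so g(0) = 0.443 > 0 and g(1) = -0.207 < 0.
Iterate (Newton) starting at ψ = 0.5:
  ψ = 0.500: g = -0.0149, g' = -0.467 → ψ = 0.468
  ψ = 0.468: g = 0.0004, g' = -0.489 → ψ = 0.469
Converged at ψ = 0.469.
Then V = ψ·F = 0.4688·115.3 = 54.1 mol/h and L = F − V = 61.2 mol/h.

V = 54.1 mol/h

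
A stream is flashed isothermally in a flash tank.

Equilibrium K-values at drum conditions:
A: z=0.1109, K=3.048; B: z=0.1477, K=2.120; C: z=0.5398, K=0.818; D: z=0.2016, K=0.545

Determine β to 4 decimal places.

Rachford–Rice: g(β) = Σ zᵢ(Kᵢ−1)/(1+β(Kᵢ−1)) = 0.
g(0) = ΣzᵢKᵢ − 1 = 0.2026 and g(1) = 1 − Σzᵢ/Kᵢ = -0.1359, so a root lies in (0, 1).
Iterate (Newton) starting at β = 0.5:
  β = 0.5000: g = -0.00856, g' = -0.2813 → β = 0.4695
  β = 0.4695: g = 0.00012, g' = -0.2893 → β = 0.4700
Converged at β = 0.4700.

β = 0.4700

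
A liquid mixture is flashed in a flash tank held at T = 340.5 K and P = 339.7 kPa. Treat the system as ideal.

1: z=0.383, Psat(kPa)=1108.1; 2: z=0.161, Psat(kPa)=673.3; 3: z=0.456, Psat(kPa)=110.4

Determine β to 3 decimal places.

β = 0.549

Raoult's law: Kᵢ = Pᵢˢᵃᵗ/P = Pᵢˢᵃᵗ/339.7.
  K_1 = 1108.1/339.7 = 3.26200, K_2 = 673.3/339.7 = 1.98204, K_3 = 110.4/339.7 = 0.32499
Let β = V/F and solve Σ zᵢ(Kᵢ−1)/(1+β(Kᵢ−1)) = 0.
Check two-phase: ΣzᵢKᵢ = 1.717 > 1 and Σzᵢ/Kᵢ = 1.602 > 1, so g(0) = 0.717 > 0 and g(1) = -0.602 < 0.
Newton iteration, β⁰ = 0.5:
  β = 0.500: g = 0.0480, g' = -0.975 → β = 0.549
Converged at β = 0.549.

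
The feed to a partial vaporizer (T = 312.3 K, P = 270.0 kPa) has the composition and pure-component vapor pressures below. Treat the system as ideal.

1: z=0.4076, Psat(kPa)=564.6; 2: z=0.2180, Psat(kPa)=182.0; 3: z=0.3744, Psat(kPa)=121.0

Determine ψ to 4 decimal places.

ψ = 0.3187

Raoult's law: Kᵢ = Pᵢˢᵃᵗ/P = Pᵢˢᵃᵗ/270.0.
  K_1 = 564.6/270.0 = 2.091111, K_2 = 182.0/270.0 = 0.674074, K_3 = 121.0/270.0 = 0.448148
Material balance + equilibrium reduce to Σ zᵢ(Kᵢ−1)/(1+ψ(Kᵢ−1)) = 0.
Feasibility: ΣzᵢKᵢ = 1.1671, Σzᵢ/Kᵢ = 1.3538 — both > 1, two phases present.
Iterate (Newton) starting at ψ = 0.5:
  ψ = 0.5000: g = -0.08248, g' = -0.4537 → ψ = 0.3182
  ψ = 0.3182: g = 0.00023, g' = -0.4640 → ψ = 0.3187
Converged at ψ = 0.3187.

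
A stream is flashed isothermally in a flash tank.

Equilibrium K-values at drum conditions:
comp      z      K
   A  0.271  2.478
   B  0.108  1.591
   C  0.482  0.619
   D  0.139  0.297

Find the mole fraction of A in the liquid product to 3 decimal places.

x_A = 0.188

Rachford–Rice: g(ψ) = Σ zᵢ(Kᵢ−1)/(1+ψ(Kᵢ−1)) = 0.
Feasibility: ΣzᵢKᵢ = 1.183, Σzᵢ/Kᵢ = 1.424 — both > 1, two phases present.
Newton iteration, ψ⁰ = 0.5:
  ψ = 0.500: g = -0.0979, g' = -0.488 → ψ = 0.299
  ψ = 0.299: g = 0.0008, g' = -0.511 → ψ = 0.301
Converged at ψ = 0.301.
Compositions from xᵢ = zᵢ/(1+ψ(Kᵢ−1)), yᵢ = Kᵢxᵢ:
  A: x = 0.188, y = 0.465
  B: x = 0.092, y = 0.146
  C: x = 0.544, y = 0.337
  D: x = 0.176, y = 0.052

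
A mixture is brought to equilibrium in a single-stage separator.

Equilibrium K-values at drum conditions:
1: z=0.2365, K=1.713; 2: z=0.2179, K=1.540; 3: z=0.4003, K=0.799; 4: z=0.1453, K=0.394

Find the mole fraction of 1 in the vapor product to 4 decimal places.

Let β = V/F and solve Σ zᵢ(Kᵢ−1)/(1+β(Kᵢ−1)) = 0.
Check two-phase: ΣzᵢKᵢ = 1.1178 > 1 and Σzᵢ/Kᵢ = 1.1493 > 1, so g(0) = 0.1178 > 0 and g(1) = -0.1493 < 0.
Newton iteration, β⁰ = 0.49:
  β = 0.4900: g = 0.00352, g' = -0.2336 → β = 0.5051
  β = 0.5051: g = -0.00001, g' = -0.2351 → β = 0.5050
Converged at β = 0.5050.
Compositions from xᵢ = zᵢ/(1+β(Kᵢ−1)), yᵢ = Kᵢxᵢ:
  1: x = 0.1739, y = 0.2979
  2: x = 0.1712, y = 0.2637
  3: x = 0.4455, y = 0.3560
  4: x = 0.2094, y = 0.0825

y_1 = 0.2979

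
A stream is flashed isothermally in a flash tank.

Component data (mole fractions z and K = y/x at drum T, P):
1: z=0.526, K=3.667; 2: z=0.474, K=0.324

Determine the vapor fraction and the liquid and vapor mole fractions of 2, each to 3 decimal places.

ψ = 0.600, x_2 = 0.798, y_2 = 0.258

Binary case is linear: z₁(K₁−1)(1+ψ(K₂−1)) + z₂(K₂−1)(1+ψ(K₁−1)) = 0
⇒ ψ = [z₁(K₁−1)+z₂(K₂−1)] / [−(K₁−1)(K₂−1)] = 1.0824/1.8029 = 0.600
Compositions from xᵢ = zᵢ/(1+ψ(Kᵢ−1)), yᵢ = Kᵢxᵢ:
  1: x = 0.202, y = 0.742
  2: x = 0.798, y = 0.258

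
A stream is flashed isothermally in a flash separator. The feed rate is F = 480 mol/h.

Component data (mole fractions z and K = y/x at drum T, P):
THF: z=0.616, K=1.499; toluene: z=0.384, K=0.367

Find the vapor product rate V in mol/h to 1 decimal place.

Rachford–Rice: g(V/F) = Σ zᵢ(Kᵢ−1)/(1+V/F(Kᵢ−1)) = 0.
Check two-phase: ΣzᵢKᵢ = 1.064 > 1 and Σzᵢ/Kᵢ = 1.457 > 1, so g(0) = 0.064 > 0 and g(1) = -0.457 < 0.
Binary case is linear: z₁(K₁−1)(1+V/F(K₂−1)) + z₂(K₂−1)(1+V/F(K₁−1)) = 0
⇒ V/F = [z₁(K₁−1)+z₂(K₂−1)] / [−(K₁−1)(K₂−1)] = 0.0643/0.3159 = 0.204
Then V = V/F·F = 0.2036·480 = 97.7 mol/h and L = F − V = 382.3 mol/h.

V = 97.7 mol/h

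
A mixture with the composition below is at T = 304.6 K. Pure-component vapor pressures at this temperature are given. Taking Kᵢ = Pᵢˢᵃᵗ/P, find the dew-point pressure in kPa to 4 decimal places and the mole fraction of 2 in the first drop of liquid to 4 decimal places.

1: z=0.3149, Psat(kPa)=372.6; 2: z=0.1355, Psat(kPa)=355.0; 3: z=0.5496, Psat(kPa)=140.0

At the dew point ψ → 1, so Σzᵢ/Kᵢ = 1 with Kᵢ = Pᵢˢᵃᵗ/P ⇒ 1/P = Σzᵢ/Pᵢˢᵃᵗ.
1/P = 0.3149/372.6 + 0.1355/355.0 + 0.5496/140.0 = 0.0051525 ⇒ P = 194.0788 kPa
xᵢ = zᵢP/Pᵢˢᵃᵗ ⇒ x_2 = 0.1355·194.0788/355.0 = 0.0741

Pdew = 194.0788 kPa, x_2 = 0.0741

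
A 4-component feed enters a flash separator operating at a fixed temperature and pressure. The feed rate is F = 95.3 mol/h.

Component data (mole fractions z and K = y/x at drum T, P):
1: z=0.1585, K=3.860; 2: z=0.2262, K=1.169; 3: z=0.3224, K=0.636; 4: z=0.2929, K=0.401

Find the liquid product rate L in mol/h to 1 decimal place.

L = 76.3 mol/h

Rachford–Rice: g(V/F) = Σ zᵢ(Kᵢ−1)/(1+V/F(Kᵢ−1)) = 0.
Feasibility: ΣzᵢKᵢ = 1.1987, Σzᵢ/Kᵢ = 1.4719 — both > 1, two phases present.
Newton iteration, V/F⁰ = 0.5:
  V/F = 0.5000: g = -0.17213, g' = -0.5031 → V/F = 0.1578
  V/F = 0.1578: g = 0.03128, g' = -0.7978 → V/F = 0.1970
  V/F = 0.1970: g = 0.00157, g' = -0.7210 → V/F = 0.1992
Converged at V/F = 0.1992.
Then V = V/F·F = 0.1992·95.3 = 19.0 mol/h and L = F − V = 76.3 mol/h.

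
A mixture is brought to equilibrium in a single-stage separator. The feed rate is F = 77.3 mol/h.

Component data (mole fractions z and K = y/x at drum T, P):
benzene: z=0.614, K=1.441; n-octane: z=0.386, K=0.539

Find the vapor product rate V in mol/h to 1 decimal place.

Rachford–Rice: g(ψ) = Σ zᵢ(Kᵢ−1)/(1+ψ(Kᵢ−1)) = 0.
Feasibility: ΣzᵢKᵢ = 1.093, Σzᵢ/Kᵢ = 1.142 — both > 1, two phases present.
Binary case is linear: z₁(K₁−1)(1+ψ(K₂−1)) + z₂(K₂−1)(1+ψ(K₁−1)) = 0
⇒ ψ = [z₁(K₁−1)+z₂(K₂−1)] / [−(K₁−1)(K₂−1)] = 0.0928/0.2033 = 0.457
Then V = ψ·F = 0.4566·77.3 = 35.3 mol/h and L = F − V = 42.0 mol/h.

V = 35.3 mol/h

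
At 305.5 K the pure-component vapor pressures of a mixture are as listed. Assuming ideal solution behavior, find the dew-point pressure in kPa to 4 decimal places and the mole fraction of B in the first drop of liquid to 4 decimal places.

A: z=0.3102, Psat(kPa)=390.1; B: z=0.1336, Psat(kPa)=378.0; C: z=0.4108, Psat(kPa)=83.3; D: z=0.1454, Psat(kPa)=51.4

At the dew point ψ → 1, so Σzᵢ/Kᵢ = 1 with Kᵢ = Pᵢˢᵃᵗ/P ⇒ 1/P = Σzᵢ/Pᵢˢᵃᵗ.
1/P = 0.3102/390.1 + 0.1336/378.0 + 0.4108/83.3 + 0.1454/51.4 = 0.0089090 ⇒ P = 112.2462 kPa
xᵢ = zᵢP/Pᵢˢᵃᵗ ⇒ x_B = 0.1336·112.2462/378.0 = 0.0397

Pdew = 112.2462 kPa, x_B = 0.0397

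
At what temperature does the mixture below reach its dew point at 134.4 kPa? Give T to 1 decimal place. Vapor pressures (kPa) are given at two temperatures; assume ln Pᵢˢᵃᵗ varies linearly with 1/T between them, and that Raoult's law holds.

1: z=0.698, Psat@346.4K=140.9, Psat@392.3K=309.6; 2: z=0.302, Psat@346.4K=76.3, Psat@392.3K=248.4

Dew-point temperature: Σzᵢ·P/Pᵢˢᵃᵗ(T) = 1. Interpolate ln Pᵢˢᵃᵗ = aᵢ + bᵢ/T.
  T = 346.4 K: ΣzᵢP/Pᵢˢᵃᵗ = 1.1978
  T = 392.3 K: ΣzᵢP/Pᵢˢᵃᵗ = 0.4664
  T = 369.4 K: ΣzᵢP/Pᵢˢᵃᵗ = 0.7218
  T = 357.9 K: ΣzᵢP/Pᵢˢᵃᵗ = 0.9210
  T = 352.1 K: ΣzᵢP/Pᵢˢᵃᵗ = 1.0489
  T = 355.0 K: ΣzᵢP/Pᵢˢᵃᵗ = 0.9823
Interpolating between 352.1 K and 355.0 K gives T ≈ 354.2 K.

T = 354.2 K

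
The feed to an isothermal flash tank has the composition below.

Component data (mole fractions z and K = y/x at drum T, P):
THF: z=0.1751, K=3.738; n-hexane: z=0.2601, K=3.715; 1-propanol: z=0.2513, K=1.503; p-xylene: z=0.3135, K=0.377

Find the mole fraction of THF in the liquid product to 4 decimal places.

x_THF = 0.0512

Rachford–Rice: g(β) = Σ zᵢ(Kᵢ−1)/(1+β(Kᵢ−1)) = 0.
g(0) = ΣzᵢKᵢ − 1 = 1.1167 and g(1) = 1 − Σzᵢ/Kᵢ = -0.1156, so a root lies in (0, 1).
Newton iteration, β⁰ = 0.5:
  β = 0.5000: g = 0.31924, g' = -0.8761 → β = 0.8644
  β = 0.8644: g = 0.01829, g' = -0.8892 → β = 0.8849
  β = 0.8849: g = -0.00023, g' = -0.9125 → β = 0.8847
Converged at β = 0.8847.
Compositions from xᵢ = zᵢ/(1+β(Kᵢ−1)), yᵢ = Kᵢxᵢ:
  THF: x = 0.0512, y = 0.1913
  n-hexane: x = 0.0765, y = 0.2840
  1-propanol: x = 0.1739, y = 0.2614
  p-xylene: x = 0.6985, y = 0.2633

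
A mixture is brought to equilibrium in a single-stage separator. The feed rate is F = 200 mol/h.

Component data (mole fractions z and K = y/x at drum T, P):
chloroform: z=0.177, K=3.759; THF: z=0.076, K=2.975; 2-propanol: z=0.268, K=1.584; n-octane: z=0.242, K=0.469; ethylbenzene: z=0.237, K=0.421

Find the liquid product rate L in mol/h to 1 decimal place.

L = 89.5 mol/h

Material balance + equilibrium reduce to Σ zᵢ(Kᵢ−1)/(1+V/F(Kᵢ−1)) = 0.
Feasibility: ΣzᵢKᵢ = 1.529, Σzᵢ/Kᵢ = 1.321 — both > 1, two phases present.
Newton–Raphson from V/F = 0.31:
  V/F = 0.310: g = 0.1678, g' = -0.787 → V/F = 0.523
  V/F = 0.523: g = 0.0187, g' = -0.645 → V/F = 0.552
Converged at V/F = 0.552.
Then V = V/F·F = 0.5524·200 = 110.5 mol/h and L = F − V = 89.5 mol/h.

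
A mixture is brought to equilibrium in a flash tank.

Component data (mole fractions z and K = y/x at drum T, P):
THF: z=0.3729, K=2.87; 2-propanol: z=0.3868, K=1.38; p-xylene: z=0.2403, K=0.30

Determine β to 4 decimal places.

β = 0.8114

Rachford–Rice: g(β) = Σ zᵢ(Kᵢ−1)/(1+β(Kᵢ−1)) = 0.
Feasibility: ΣzᵢKᵢ = 1.6761, Σzᵢ/Kᵢ = 1.2112 — both > 1, two phases present.
Newton–Raphson from β = 0.68:
  β = 0.6800: g = 0.10277, g' = -0.7168 → β = 0.8234
  β = 0.8234: g = -0.01053, g' = -0.8906 → β = 0.8115
  β = 0.8115: g = -0.00013, g' = -0.8695 → β = 0.8114
Converged at β = 0.8114.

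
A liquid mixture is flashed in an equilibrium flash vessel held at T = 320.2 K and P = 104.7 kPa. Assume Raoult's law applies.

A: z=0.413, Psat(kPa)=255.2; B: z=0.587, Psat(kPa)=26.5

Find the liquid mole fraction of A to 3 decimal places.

Raoult's law: Kᵢ = Pᵢˢᵃᵗ/P = Pᵢˢᵃᵗ/104.7.
  K_A = 255.2/104.7 = 2.43744, K_B = 26.5/104.7 = 0.25310
Let ψ = V/F and solve Σ zᵢ(Kᵢ−1)/(1+ψ(Kᵢ−1)) = 0.
Feasibility: ΣzᵢKᵢ = 1.155, Σzᵢ/Kᵢ = 2.489 — both > 1, two phases present.
Binary case is linear: z₁(K₁−1)(1+ψ(K₂−1)) + z₂(K₂−1)(1+ψ(K₁−1)) = 0
⇒ ψ = [z₁(K₁−1)+z₂(K₂−1)] / [−(K₁−1)(K₂−1)] = 0.1552/1.0736 = 0.145
Compositions from xᵢ = zᵢ/(1+ψ(Kᵢ−1)), yᵢ = Kᵢxᵢ:
  A: x = 0.342, y = 0.833
  B: x = 0.658, y = 0.167

x_A = 0.342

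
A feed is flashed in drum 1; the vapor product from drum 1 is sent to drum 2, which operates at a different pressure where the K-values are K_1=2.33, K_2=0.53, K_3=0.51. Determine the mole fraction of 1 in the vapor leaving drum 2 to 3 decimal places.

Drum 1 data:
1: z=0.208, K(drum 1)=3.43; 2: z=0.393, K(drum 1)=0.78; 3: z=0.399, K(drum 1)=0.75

y_1 (drum 2) = 0.618

Drum 1:
Iterate (Newton) starting at ψ₁ = 0.5:
  ψ₁ = 0.500: g = 0.0170, g' = -0.307 → ψ₁ = 0.556
  ψ₁ = 0.556: g = 0.0008, g' = -0.281 → ψ₁ = 0.558
Converged at ψ₁ = 0.558.
Drum-1 compositions:
  1: x = 0.088, y = 0.303
  2: x = 0.448, y = 0.349
  3: x = 0.464, y = 0.348
Drum-2 feed = drum-1 vapor: z₂ = (0.3028, 0.3495, 0.3478).
Drum 2:
Rachford–Rice: g(ψ₂) = Σ zᵢ(Kᵢ−1)/(1+ψ₂(Kᵢ−1)) = 0.
Check two-phase: ΣzᵢKᵢ = 1.068 > 1 and Σzᵢ/Kᵢ = 1.471 > 1, so g(0) = 0.068 > 0 and g(1) = -0.471 < 0.
Iterate (Newton) starting at ψ₂ = 0.5:
  ψ₂ = 0.500: g = -0.1986, g' = -0.472 → ψ₂ = 0.079
  ψ₂ = 0.079: g = 0.0166, g' = -0.612 → ψ₂ = 0.106
  ψ₂ = 0.106: g = 0.0003, g' = -0.590 → ψ₂ = 0.107
Converged at ψ₂ = 0.107.
  1: x = 0.265, y = 0.618
  2: x = 0.368, y = 0.195
  3: x = 0.367, y = 0.187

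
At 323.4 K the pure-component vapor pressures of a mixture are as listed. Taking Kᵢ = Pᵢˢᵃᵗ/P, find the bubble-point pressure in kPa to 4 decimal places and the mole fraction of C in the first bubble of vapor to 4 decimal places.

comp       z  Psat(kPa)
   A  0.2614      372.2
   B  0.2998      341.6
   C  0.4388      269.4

Pbub = 317.9175 kPa, y_C = 0.3718

At the bubble point ψ → 0, so ΣzᵢKᵢ = 1 with Kᵢ = Pᵢˢᵃᵗ/P ⇒ P = ΣzᵢPᵢˢᵃᵗ.
P = 0.2614·372.2 + 0.2998·341.6 + 0.4388·269.4 = 317.9175 kPa
yᵢ = zᵢPᵢˢᵃᵗ/P ⇒ y_C = 0.4388·269.4/317.9175 = 0.3718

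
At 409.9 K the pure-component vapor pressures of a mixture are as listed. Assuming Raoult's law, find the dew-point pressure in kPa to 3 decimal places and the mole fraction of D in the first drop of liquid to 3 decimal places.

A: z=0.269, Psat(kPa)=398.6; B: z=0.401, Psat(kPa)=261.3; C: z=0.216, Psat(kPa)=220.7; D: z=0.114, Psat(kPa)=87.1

Pdew = 222.368 kPa, x_D = 0.291

At the dew point ψ → 1, so Σzᵢ/Kᵢ = 1 with Kᵢ = Pᵢˢᵃᵗ/P ⇒ 1/P = Σzᵢ/Pᵢˢᵃᵗ.
1/P = 0.269/398.6 + 0.401/261.3 + 0.216/220.7 + 0.114/87.1 = 0.004497 ⇒ P = 222.368 kPa
xᵢ = zᵢP/Pᵢˢᵃᵗ ⇒ x_D = 0.114·222.368/87.1 = 0.291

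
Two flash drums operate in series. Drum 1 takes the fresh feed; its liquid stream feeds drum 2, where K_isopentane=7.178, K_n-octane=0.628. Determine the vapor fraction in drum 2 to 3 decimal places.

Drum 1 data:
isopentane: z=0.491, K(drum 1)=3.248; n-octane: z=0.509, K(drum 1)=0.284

V/F (drum 2) = 0.527

Drum 1:
Material balance + equilibrium reduce to Σ zᵢ(Kᵢ−1)/(1+ψ₁(Kᵢ−1)) = 0.
Feasibility: ΣzᵢKᵢ = 1.739, Σzᵢ/Kᵢ = 1.943 — both > 1, two phases present.
Binary case is linear: z₁(K₁−1)(1+ψ₁(K₂−1)) + z₂(K₂−1)(1+ψ₁(K₁−1)) = 0
⇒ ψ₁ = [z₁(K₁−1)+z₂(K₂−1)] / [−(K₁−1)(K₂−1)] = 0.7393/1.6096 = 0.459
Drum-1 compositions:
  isopentane: x = 0.242, y = 0.785
  n-octane: x = 0.758, y = 0.215
Drum-2 feed = drum-1 liquid: z₂ = (0.2416, 0.7584).
Drum 2:
Rachford–Rice: g(ψ₂) = Σ zᵢ(Kᵢ−1)/(1+ψ₂(Kᵢ−1)) = 0.
g(0) = ΣzᵢKᵢ − 1 = 1.210 and g(1) = 1 − Σzᵢ/Kᵢ = -0.241, so a root lies in (0, 1).
Binary case is linear: z₁(K₁−1)(1+ψ₂(K₂−1)) + z₂(K₂−1)(1+ψ₂(K₁−1)) = 0
⇒ ψ₂ = [z₁(K₁−1)+z₂(K₂−1)] / [−(K₁−1)(K₂−1)] = 1.2103/2.2982 = 0.527
  isopentane: x = 0.057, y = 0.408
  n-octane: x = 0.943, y = 0.592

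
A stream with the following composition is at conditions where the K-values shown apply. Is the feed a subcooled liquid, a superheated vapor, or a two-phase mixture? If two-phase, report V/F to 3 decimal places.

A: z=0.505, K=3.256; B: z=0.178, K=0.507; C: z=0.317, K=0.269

two-phase, V/F = 0.550

ΣzᵢKᵢ = 1.820; Σzᵢ/Kᵢ = 1.685.
Both exceed 1, so a two-phase solution exists.
Iterate (Newton) starting at ψ = 0.63:
  ψ = 0.630: g = -0.0863, g' = -1.111 → ψ = 0.552
  ψ = 0.552: g = -0.0020, g' = -1.068 → ψ = 0.550
Converged at ψ = 0.550.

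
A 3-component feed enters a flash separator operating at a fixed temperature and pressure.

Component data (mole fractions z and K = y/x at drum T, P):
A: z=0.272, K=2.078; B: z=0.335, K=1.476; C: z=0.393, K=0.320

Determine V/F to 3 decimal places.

Iterate (Newton) starting at V/F = 0.52:
  V/F = 0.520: g = -0.0977, g' = -0.613 → V/F = 0.361
  V/F = 0.361: g = -0.0069, g' = -0.538 → V/F = 0.348
Converged at V/F = 0.348.

V/F = 0.348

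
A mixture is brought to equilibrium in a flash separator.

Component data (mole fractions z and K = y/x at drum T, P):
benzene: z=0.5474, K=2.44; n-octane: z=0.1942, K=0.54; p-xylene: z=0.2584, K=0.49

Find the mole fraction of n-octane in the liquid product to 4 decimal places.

x_n-octane = 0.3082

Let ψ = V/F and solve Σ zᵢ(Kᵢ−1)/(1+ψ(Kᵢ−1)) = 0.
Check two-phase: ΣzᵢKᵢ = 1.5671 > 1 and Σzᵢ/Kᵢ = 1.1113 > 1, so g(0) = 0.5671 > 0 and g(1) = -0.1113 < 0.
Newton iteration, ψ⁰ = 0.5:
  ψ = 0.5000: g = 0.16538, g' = -0.5741 → ψ = 0.7881
  ψ = 0.7881: g = 0.00876, g' = -0.5381 → ψ = 0.8044
  ψ = 0.8044: g = -0.00002, g' = -0.5404 → ψ = 0.8043
Converged at ψ = 0.8043.
Compositions from xᵢ = zᵢ/(1+ψ(Kᵢ−1)), yᵢ = Kᵢxᵢ:
  benzene: x = 0.2536, y = 0.6189
  n-octane: x = 0.3082, y = 0.1665
  p-xylene: x = 0.4381, y = 0.2147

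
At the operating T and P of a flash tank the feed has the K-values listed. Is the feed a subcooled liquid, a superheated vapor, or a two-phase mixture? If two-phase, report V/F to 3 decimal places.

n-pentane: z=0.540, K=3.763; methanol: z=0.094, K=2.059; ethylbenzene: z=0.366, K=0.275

ΣzᵢKᵢ = 2.326; Σzᵢ/Kᵢ = 1.520.
Both exceed 1, so a two-phase solution exists.
Material balance + equilibrium reduce to Σ zᵢ(Kᵢ−1)/(1+ψ(Kᵢ−1)) = 0.
Newton–Raphson from ψ = 0.43:
  ψ = 0.430: g = 0.3647, g' = -1.317 → ψ = 0.707
  ψ = 0.707: g = 0.0178, g' = -1.317 → ψ = 0.720
Converged at ψ = 0.720.

two-phase, V/F = 0.720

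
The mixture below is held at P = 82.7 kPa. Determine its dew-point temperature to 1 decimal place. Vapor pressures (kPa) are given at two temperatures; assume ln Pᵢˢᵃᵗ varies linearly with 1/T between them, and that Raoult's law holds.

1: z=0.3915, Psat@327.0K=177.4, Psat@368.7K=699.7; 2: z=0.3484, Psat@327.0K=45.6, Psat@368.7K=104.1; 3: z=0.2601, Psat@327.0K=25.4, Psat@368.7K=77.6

Dew-point temperature: Σzᵢ·P/Pᵢˢᵃᵗ(T) = 1. Interpolate ln Pᵢˢᵃᵗ = aᵢ + bᵢ/T.
  T = 327.0 K: ΣzᵢP/Pᵢˢᵃᵗ = 1.6612
  T = 368.7 K: ΣzᵢP/Pᵢˢᵃᵗ = 0.6002
  T = 347.9 K: ΣzᵢP/Pᵢˢᵃᵗ = 0.9636
  T = 337.4 K: ΣzᵢP/Pᵢˢᵃᵗ = 1.2548
  T = 342.6 K: ΣzᵢP/Pᵢˢᵃᵗ = 1.0984
  T = 345.2 K: ΣzᵢP/Pᵢˢᵃᵗ = 1.0295
Interpolating between 345.2 K and 347.9 K gives T ≈ 346.4 K.

T = 346.4 K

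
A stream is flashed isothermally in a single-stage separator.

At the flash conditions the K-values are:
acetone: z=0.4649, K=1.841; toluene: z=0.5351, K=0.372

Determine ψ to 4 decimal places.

ψ = 0.1040

Binary case is linear: z₁(K₁−1)(1+ψ(K₂−1)) + z₂(K₂−1)(1+ψ(K₁−1)) = 0
⇒ ψ = [z₁(K₁−1)+z₂(K₂−1)] / [−(K₁−1)(K₂−1)] = 0.05494/0.52815 = 0.1040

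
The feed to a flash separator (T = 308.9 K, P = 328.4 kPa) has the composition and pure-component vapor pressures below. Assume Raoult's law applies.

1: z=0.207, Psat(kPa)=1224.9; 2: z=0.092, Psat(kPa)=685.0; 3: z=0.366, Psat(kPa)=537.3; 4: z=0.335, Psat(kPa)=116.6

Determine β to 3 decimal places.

β = 0.724

Raoult's law: Kᵢ = Pᵢˢᵃᵗ/P = Pᵢˢᵃᵗ/328.4.
  K_1 = 1224.9/328.4 = 3.72990, K_2 = 685.0/328.4 = 2.08587, K_3 = 537.3/328.4 = 1.63611, K_4 = 116.6/328.4 = 0.35505
Rachford–Rice: g(β) = Σ zᵢ(Kᵢ−1)/(1+β(Kᵢ−1)) = 0.
Feasibility: ΣzᵢKᵢ = 1.682, Σzᵢ/Kᵢ = 1.267 — both > 1, two phases present.
Newton–Raphson from β = 0.53:
  β = 0.530: g = 0.1402, g' = -0.706 → β = 0.729
  β = 0.729: g = -0.0037, g' = -0.772 → β = 0.724
Converged at β = 0.724.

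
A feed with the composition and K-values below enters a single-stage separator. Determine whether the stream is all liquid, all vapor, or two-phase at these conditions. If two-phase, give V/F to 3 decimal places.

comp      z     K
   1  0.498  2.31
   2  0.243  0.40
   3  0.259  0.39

two-phase, V/F = 0.440

ΣzᵢKᵢ = 1.349; Σzᵢ/Kᵢ = 1.487.
Both exceed 1, so a two-phase solution exists.
Rachford–Rice: g(ψ) = Σ zᵢ(Kᵢ−1)/(1+ψ(Kᵢ−1)) = 0.
Iterate (Newton) starting at ψ = 0.5:
  ψ = 0.500: g = -0.0414, g' = -0.690 → ψ = 0.440
Converged at ψ = 0.440.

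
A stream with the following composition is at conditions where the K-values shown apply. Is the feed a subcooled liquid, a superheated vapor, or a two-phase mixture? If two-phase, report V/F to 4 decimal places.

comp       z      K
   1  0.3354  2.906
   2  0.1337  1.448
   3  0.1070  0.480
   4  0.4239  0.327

two-phase, V/F = 0.3428

ΣzᵢKᵢ = 1.3582; Σzᵢ/Kᵢ = 1.7270.
Both exceed 1, so a two-phase solution exists.
Material balance + equilibrium reduce to Σ zᵢ(Kᵢ−1)/(1+ψ(Kᵢ−1)) = 0.
Iterate (Newton) starting at ψ = 0.64:
  ψ = 0.6400: g = -0.24999, g' = -0.9209 → ψ = 0.3685
  ψ = 0.3685: g = -0.02129, g' = -0.8240 → ψ = 0.3427
  ψ = 0.3427: g = 0.00011, g' = -0.8332 → ψ = 0.3428
Converged at ψ = 0.3428.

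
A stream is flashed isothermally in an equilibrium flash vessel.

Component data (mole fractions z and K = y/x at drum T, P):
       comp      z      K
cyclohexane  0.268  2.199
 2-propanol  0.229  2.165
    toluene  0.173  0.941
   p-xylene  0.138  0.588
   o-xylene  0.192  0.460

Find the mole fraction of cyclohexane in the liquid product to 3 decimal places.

Material balance + equilibrium reduce to Σ zᵢ(Kᵢ−1)/(1+V/F(Kᵢ−1)) = 0.
Feasibility: ΣzᵢKᵢ = 1.417, Σzᵢ/Kᵢ = 1.064 — both > 1, two phases present.
Newton iteration, V/F⁰ = 0.5:
  V/F = 0.500: g = 0.1453, g' = -0.418 → V/F = 0.848
  V/F = 0.848: g = 0.0041, g' = -0.420 → V/F = 0.858
Converged at V/F = 0.858.
Compositions from xᵢ = zᵢ/(1+V/F(Kᵢ−1)), yᵢ = Kᵢxᵢ:
  cyclohexane: x = 0.132, y = 0.291
  2-propanol: x = 0.115, y = 0.248
  toluene: x = 0.182, y = 0.171
  p-xylene: x = 0.213, y = 0.125
  o-xylene: x = 0.358, y = 0.165

x_cyclohexane = 0.132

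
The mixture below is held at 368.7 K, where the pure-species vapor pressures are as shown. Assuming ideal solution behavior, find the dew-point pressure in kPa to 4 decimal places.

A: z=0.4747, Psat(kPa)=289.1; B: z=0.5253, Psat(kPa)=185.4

At the dew point ψ → 1, so Σzᵢ/Kᵢ = 1 with Kᵢ = Pᵢˢᵃᵗ/P ⇒ 1/P = Σzᵢ/Pᵢˢᵃᵗ.
1/P = 0.4747/289.1 + 0.5253/185.4 = 0.0044753 ⇒ P = 223.4474 kPa

Pdew = 223.4474 kPa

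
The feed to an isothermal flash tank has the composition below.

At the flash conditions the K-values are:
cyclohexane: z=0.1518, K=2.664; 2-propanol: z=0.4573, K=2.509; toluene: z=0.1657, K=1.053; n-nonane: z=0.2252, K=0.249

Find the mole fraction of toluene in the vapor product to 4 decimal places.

Newton iteration, V/F⁰ = 0.44:
  V/F = 0.4400: g = 0.31653, g' = -0.7999 → V/F = 0.8357
  V/F = 0.8357: g = -0.03489, g' = -1.1935 → V/F = 0.8065
  V/F = 0.8065: g = -0.00133, g' = -1.1057 → V/F = 0.8053
Converged at V/F = 0.8053.
Compositions from xᵢ = zᵢ/(1+V/F(Kᵢ−1)), yᵢ = Kᵢxᵢ:
  cyclohexane: x = 0.0649, y = 0.1728
  2-propanol: x = 0.2064, y = 0.5180
  toluene: x = 0.1589, y = 0.1673
  n-nonane: x = 0.5698, y = 0.1419

y_toluene = 0.1673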